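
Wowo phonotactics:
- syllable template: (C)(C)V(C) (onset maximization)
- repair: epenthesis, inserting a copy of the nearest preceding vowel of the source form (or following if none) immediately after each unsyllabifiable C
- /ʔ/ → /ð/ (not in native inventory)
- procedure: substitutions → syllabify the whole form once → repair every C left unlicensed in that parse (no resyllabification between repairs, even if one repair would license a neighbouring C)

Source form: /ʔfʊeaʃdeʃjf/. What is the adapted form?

Substitution: /ʔ/ → /ð/, giving /ðfʊeaʃdeʃjf/.
The consonants /j/, /f/ cannot be parsed into a legal (C)(C)V(C) syllable (at most one coda consonant is licensed; onsets may contain at most 2 consonants).
Each unlicensed consonant becomes the onset of a new syllable: /j/ → /je/, /f/ → /fe/.

ðfʊeaʃdeʃjefe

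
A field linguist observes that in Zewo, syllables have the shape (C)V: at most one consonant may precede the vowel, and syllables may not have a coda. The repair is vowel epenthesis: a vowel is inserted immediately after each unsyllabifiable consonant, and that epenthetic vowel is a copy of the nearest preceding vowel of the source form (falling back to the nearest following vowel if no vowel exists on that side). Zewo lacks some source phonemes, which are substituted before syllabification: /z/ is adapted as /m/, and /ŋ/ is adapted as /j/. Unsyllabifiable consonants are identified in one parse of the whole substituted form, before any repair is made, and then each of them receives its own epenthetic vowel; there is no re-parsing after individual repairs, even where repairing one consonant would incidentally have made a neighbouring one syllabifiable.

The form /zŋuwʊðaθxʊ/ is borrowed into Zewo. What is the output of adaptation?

mujuwʊðaθaxʊ

Substitution: /z/ → /m/, /ŋ/ → /j/, giving /mjuwʊðaθxʊ/.
The consonants /m/, /θ/ cannot be parsed into a legal (C)V syllable (no codas are permitted; onsets are limited to one consonant).
Each unlicensed consonant becomes the onset of a new syllable: /m/ → /mu/, /θ/ → /θa/.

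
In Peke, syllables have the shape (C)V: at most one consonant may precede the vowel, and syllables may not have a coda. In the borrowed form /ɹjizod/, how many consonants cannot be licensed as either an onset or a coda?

2

Under (C)V, the unsyllabifiable consonants are /ɹ/, /d/ (no codas are permitted; onsets are limited to one consonant).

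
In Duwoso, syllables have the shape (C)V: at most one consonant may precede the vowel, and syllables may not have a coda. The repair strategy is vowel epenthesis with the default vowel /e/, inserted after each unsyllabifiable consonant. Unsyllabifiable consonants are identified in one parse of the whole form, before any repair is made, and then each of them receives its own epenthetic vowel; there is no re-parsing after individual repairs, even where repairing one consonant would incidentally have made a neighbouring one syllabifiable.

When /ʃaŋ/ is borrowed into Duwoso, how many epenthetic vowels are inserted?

The unsyllabifiable consonants are /ŋ/; each receives one epenthetic vowel.

1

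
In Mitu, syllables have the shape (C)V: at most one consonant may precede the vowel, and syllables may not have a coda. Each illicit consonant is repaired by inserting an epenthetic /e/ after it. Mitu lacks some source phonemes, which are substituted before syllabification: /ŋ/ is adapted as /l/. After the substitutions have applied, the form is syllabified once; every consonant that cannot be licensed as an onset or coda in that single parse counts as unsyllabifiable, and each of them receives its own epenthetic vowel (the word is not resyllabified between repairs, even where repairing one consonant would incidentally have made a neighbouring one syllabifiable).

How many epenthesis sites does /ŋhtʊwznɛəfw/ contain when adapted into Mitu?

6

After substitution the input is /lhtʊwznɛəfw/.
The unsyllabifiable consonants are /l/, /h/, /w/, /z/, /f/, /w/; each receives one epenthetic vowel.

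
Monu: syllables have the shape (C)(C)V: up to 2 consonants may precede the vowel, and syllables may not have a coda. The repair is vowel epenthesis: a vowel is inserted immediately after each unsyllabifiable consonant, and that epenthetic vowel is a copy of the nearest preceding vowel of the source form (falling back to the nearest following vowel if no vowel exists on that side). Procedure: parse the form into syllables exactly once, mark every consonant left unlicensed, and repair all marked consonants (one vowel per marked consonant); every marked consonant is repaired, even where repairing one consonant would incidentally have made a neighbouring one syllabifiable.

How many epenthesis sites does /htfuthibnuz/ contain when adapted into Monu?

The unsyllabifiable consonants are /h/, /z/; each receives one epenthetic vowel.

2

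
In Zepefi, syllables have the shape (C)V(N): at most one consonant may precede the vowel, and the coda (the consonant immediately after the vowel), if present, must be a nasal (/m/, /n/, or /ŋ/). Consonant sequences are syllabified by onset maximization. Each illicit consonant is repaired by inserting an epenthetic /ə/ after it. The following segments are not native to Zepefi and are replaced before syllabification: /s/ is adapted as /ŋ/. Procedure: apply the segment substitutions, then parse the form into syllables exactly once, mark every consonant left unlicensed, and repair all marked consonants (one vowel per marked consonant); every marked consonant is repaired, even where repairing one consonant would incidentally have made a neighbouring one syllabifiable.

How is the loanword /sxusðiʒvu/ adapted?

Substitution: /s/ → /ŋ/, giving /ŋxuŋðiʒvu/.
Syllabifying with onset maximization leaves /ŋ/, /ʒ/ stranded (only a nasal (/m/, /n/, or /ŋ/) is licensed in coda position; onsets are limited to one consonant).
Inserting the epenthetic vowel yields /ŋ/ → /ŋə/, /ʒ/ → /ʒə/.

ŋəxuŋðiʒəvu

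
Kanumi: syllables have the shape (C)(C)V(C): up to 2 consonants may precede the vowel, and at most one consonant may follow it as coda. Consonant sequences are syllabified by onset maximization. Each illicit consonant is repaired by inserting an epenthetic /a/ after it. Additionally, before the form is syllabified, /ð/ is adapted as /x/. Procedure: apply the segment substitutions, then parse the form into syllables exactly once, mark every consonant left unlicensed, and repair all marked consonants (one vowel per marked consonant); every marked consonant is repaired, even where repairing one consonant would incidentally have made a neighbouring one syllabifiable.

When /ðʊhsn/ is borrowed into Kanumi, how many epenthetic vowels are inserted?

After substitution the input is /xʊhsn/.
The unsyllabifiable consonants are /s/, /n/; each receives one epenthetic vowel.

2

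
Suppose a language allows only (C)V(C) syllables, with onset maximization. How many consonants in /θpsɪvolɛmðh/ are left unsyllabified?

The consonants /θ/, /p/, /ð/, /h/ cannot be parsed into a legal (C)V(C) syllable (at most one coda consonant is licensed; onsets are limited to one consonant).

4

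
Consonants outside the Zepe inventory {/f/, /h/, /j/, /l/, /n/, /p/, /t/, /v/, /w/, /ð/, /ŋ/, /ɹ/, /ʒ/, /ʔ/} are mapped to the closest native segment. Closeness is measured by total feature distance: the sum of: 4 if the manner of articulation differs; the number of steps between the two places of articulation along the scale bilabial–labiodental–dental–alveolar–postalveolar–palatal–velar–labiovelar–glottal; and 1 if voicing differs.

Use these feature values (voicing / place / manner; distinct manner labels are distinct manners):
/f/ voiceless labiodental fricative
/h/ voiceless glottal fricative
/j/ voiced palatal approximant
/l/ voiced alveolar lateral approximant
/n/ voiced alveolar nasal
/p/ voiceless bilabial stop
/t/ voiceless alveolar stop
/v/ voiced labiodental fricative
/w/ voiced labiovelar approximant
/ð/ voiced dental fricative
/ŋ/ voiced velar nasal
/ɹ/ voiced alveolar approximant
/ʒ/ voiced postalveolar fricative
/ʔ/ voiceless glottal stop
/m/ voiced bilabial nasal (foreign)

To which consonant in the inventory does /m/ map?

n

/n/ is closest: same manner (nasal), place distance 3 (bilabial→alveolar), same voicing; total 3. Next closest is /p/ at distance 5.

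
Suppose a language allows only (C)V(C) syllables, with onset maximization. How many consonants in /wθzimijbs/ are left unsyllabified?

4

Syllabifying with onset maximization leaves /w/, /θ/, /b/, /s/ stranded (at most one coda consonant is licensed; onsets are limited to one consonant).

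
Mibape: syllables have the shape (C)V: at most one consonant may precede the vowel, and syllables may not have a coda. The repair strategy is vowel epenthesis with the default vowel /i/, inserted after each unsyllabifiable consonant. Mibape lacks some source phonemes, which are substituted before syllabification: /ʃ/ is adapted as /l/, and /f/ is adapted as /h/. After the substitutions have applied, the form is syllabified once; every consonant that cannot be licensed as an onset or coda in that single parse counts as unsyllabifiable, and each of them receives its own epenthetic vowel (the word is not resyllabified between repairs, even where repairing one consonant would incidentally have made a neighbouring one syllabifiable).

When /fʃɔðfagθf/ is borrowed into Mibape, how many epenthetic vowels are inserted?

After substitution the input is /hlɔðhagθh/.
The unsyllabifiable consonants are /h/, /ð/, /g/, /θ/, /h/; each receives one epenthetic vowel.

5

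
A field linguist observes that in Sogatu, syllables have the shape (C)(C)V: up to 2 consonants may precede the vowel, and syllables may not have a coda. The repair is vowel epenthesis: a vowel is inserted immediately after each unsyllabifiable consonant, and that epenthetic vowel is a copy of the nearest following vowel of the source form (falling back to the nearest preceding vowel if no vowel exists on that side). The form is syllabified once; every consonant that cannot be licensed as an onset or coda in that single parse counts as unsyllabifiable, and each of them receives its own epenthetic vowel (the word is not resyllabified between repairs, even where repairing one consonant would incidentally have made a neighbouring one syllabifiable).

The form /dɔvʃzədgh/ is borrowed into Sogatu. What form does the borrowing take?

dɔvəʃzədəgəhə

Under (C)(C)V, the unsyllabifiable consonants are /v/, /d/, /g/, /h/ (no codas are permitted; onsets may contain at most 2 consonants).
Epenthesis after each stranded consonant: /v/ → /və/, /d/ → /də/, /g/ → /gə/, /h/ → /hə/.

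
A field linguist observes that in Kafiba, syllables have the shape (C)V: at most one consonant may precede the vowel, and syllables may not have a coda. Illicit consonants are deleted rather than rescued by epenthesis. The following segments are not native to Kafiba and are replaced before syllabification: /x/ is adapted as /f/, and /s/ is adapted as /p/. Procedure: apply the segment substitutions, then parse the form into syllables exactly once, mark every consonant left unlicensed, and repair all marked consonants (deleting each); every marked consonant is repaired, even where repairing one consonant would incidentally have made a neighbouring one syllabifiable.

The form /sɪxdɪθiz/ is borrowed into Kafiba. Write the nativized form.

pɪdɪθi

Substitution: /s/ → /p/, /x/ → /f/, giving /pɪfdɪθiz/.
Under (C)V, the unsyllabifiable consonants are /f/, /z/ (no codas are permitted; onsets are limited to one consonant).
Each unlicensed consonant is deleted: /f/, /z/.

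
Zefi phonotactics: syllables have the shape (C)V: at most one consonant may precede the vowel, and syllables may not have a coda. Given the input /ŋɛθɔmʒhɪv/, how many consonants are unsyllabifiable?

3

Under (C)V, the unsyllabifiable consonants are /m/, /ʒ/, /v/ (no codas are permitted; onsets are limited to one consonant).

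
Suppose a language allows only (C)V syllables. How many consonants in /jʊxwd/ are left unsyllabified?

Under (C)V, the unsyllabifiable consonants are /x/, /w/, /d/ (no codas are permitted; onsets are limited to one consonant).

3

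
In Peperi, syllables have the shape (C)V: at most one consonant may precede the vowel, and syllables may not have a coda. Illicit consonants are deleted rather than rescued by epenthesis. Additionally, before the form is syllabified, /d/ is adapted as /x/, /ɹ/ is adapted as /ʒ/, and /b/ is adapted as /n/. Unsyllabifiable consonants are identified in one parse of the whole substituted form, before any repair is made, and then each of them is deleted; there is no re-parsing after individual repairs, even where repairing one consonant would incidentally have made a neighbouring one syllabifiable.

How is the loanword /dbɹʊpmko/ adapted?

Substitution: /d/ → /x/, /b/ → /n/, /ɹ/ → /ʒ/, giving /xnʒʊpmko/.
The consonants /x/, /n/, /p/, /m/ cannot be parsed into a legal (C)V syllable (no codas are permitted; onsets are limited to one consonant).
Deleting the stranded consonants removes /x/, /n/, /p/, /m/.

ʒʊko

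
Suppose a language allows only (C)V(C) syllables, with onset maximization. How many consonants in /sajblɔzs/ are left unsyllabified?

2

Under (C)V(C), the unsyllabifiable consonants are /b/, /s/ (at most one coda consonant is licensed; onsets are limited to one consonant).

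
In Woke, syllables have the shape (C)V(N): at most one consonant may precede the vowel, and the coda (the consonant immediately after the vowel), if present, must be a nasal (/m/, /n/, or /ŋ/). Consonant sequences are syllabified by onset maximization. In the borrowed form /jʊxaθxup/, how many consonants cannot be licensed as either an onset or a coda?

Syllabifying with onset maximization leaves /θ/, /p/ stranded (only a nasal (/m/, /n/, or /ŋ/) is licensed in coda position; onsets are limited to one consonant).

2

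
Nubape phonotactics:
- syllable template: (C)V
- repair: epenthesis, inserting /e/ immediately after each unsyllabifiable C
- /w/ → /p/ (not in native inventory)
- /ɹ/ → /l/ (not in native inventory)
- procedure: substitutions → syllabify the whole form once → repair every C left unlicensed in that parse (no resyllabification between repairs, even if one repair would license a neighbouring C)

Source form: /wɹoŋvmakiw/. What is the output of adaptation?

Substitution: /w/ → /p/, /ɹ/ → /l/, giving /ploŋvmakip/.
The consonants /p/, /ŋ/, /v/, /p/ cannot be parsed into a legal (C)V syllable (no codas are permitted; onsets are limited to one consonant).
Inserting the epenthetic vowel yields /p/ → /pe/, /ŋ/ → /ŋe/, /v/ → /ve/, /p/ → /pe/.

peloŋevemakipe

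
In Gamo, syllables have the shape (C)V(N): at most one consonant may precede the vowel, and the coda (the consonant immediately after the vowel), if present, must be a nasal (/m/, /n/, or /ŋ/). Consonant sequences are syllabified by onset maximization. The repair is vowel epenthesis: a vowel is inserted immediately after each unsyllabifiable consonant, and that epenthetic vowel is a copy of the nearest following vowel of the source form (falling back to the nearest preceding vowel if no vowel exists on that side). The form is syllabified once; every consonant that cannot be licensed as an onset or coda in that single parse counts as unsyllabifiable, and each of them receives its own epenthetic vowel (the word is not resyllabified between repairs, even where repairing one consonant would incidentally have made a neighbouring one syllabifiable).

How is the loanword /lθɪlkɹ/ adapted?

Under (C)V(N), the unsyllabifiable consonants are /l/, /l/, /k/, /ɹ/ (only a nasal (/m/, /n/, or /ŋ/) is licensed in coda position; onsets are limited to one consonant).
Epenthesis after each stranded consonant: /l/ → /lɪ/, /l/ → /lɪ/, /k/ → /kɪ/, /ɹ/ → /ɹɪ/.

lɪθɪlɪkɪɹɪ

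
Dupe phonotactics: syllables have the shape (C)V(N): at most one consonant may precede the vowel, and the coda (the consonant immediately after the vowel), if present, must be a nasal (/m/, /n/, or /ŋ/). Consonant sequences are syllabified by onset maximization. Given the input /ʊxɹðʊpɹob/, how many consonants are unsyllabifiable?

4

The consonants /x/, /ɹ/, /p/, /b/ cannot be parsed into a legal (C)V(N) syllable (only a nasal (/m/, /n/, or /ŋ/) is licensed in coda position; onsets are limited to one consonant).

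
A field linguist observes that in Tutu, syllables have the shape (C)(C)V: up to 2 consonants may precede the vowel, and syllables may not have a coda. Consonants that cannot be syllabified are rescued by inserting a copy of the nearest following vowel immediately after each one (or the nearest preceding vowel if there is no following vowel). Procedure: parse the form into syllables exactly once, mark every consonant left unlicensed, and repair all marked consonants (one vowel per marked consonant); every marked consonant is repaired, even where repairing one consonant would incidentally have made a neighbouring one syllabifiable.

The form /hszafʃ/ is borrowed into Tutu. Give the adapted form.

The consonants /h/, /f/, /ʃ/ cannot be parsed into a legal (C)(C)V syllable (no codas are permitted; onsets may contain at most 2 consonants).
Each unlicensed consonant becomes the onset of a new syllable: /h/ → /ha/, /f/ → /fa/, /ʃ/ → /ʃa/.

haszafaʃa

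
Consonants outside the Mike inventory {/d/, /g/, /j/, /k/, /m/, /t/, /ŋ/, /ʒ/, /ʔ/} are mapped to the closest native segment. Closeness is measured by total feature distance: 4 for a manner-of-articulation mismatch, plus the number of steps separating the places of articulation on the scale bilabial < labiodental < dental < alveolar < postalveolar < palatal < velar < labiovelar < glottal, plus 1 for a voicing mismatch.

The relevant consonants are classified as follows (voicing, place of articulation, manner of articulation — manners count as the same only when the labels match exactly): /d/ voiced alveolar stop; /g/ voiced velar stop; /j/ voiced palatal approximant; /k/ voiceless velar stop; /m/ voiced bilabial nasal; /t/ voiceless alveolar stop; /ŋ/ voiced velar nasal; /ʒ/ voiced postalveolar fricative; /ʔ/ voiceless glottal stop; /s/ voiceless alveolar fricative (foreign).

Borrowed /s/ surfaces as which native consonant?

ʒ

/ʒ/ is closest: same manner (fricative), place distance 1 (alveolar→postalveolar), voicing differs (+1); total 2. Next closest is /t/ at distance 4.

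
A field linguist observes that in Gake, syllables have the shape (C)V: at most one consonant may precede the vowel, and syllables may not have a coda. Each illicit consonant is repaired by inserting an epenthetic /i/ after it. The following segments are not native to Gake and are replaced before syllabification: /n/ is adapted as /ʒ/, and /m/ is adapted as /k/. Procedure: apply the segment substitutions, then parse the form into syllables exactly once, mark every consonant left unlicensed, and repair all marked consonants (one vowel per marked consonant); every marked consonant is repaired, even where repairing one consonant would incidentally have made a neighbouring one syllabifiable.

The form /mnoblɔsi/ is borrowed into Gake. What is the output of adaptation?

kiʒobilɔsi

Substitution: /m/ → /k/, /n/ → /ʒ/, giving /kʒoblɔsi/.
The consonants /k/, /b/ cannot be parsed into a legal (C)V syllable (no codas are permitted; onsets are limited to one consonant).
Inserting the epenthetic vowel yields /k/ → /ki/, /b/ → /bi/.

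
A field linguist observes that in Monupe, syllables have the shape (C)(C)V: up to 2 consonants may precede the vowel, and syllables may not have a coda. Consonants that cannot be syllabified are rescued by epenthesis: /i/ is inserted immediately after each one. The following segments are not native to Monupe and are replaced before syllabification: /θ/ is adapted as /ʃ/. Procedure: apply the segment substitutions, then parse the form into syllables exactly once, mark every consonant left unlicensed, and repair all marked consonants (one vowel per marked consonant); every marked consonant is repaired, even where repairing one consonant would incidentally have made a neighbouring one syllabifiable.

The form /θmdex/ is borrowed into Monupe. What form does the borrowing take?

Substitution: /θ/ → /ʃ/, giving /ʃmdex/.
Syllabifying with onset maximization leaves /ʃ/, /x/ stranded (no codas are permitted; onsets may contain at most 2 consonants).
Epenthesis after each stranded consonant: /ʃ/ → /ʃi/, /x/ → /xi/.

ʃimdexi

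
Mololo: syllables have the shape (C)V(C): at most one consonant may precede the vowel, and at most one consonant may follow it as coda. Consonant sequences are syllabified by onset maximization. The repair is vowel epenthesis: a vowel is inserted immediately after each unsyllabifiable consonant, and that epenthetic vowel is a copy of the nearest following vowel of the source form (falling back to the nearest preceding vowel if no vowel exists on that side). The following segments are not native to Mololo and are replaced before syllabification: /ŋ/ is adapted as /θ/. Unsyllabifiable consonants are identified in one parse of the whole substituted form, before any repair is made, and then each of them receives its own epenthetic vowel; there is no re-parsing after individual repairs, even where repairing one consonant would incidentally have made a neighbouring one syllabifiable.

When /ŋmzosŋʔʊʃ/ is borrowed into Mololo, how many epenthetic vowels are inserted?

After substitution the input is /θmzosθʔʊʃ/.
The unsyllabifiable consonants are /θ/, /m/, /θ/; each receives one epenthetic vowel.

3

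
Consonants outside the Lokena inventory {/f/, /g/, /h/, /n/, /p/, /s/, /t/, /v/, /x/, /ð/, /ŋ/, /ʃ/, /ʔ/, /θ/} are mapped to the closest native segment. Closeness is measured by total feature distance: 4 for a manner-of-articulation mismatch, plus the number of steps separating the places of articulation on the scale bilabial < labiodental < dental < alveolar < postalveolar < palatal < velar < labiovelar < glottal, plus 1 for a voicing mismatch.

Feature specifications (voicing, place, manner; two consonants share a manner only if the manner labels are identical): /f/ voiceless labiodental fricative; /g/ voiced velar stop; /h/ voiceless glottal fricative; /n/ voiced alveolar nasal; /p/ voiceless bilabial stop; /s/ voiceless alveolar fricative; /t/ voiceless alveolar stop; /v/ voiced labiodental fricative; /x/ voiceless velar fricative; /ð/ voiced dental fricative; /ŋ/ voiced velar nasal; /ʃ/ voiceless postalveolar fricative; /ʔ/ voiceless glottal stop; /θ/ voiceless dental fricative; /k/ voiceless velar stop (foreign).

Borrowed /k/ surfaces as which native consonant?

/g/ is closest: same manner (stop), place distance 0 (velar→velar), voicing differs (+1); total 1. Next closest is /ʔ/ at distance 2.

g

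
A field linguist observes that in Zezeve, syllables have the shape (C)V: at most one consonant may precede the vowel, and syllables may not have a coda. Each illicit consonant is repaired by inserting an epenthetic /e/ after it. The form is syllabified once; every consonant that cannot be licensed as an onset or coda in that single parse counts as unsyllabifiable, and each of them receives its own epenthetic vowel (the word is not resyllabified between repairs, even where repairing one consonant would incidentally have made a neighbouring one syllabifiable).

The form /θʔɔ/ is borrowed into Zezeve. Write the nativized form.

Under (C)V, the unsyllabifiable consonants are /θ/ (no codas are permitted; onsets are limited to one consonant).
Each unlicensed consonant becomes the onset of a new syllable: /θ/ → /θe/.

θeʔɔ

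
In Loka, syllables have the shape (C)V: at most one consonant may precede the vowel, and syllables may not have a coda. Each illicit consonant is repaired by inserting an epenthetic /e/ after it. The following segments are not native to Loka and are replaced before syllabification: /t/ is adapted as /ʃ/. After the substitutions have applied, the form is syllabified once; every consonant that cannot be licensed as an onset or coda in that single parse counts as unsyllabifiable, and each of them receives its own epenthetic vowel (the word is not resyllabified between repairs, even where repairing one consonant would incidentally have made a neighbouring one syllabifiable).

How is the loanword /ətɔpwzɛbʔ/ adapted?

Substitution: /t/ → /ʃ/, giving /əʃɔpwzɛbʔ/.
Under (C)V, the unsyllabifiable consonants are /p/, /w/, /b/, /ʔ/ (no codas are permitted; onsets are limited to one consonant).
Epenthesis after each stranded consonant: /p/ → /pe/, /w/ → /we/, /b/ → /be/, /ʔ/ → /ʔe/.

əʃɔpewezɛbeʔe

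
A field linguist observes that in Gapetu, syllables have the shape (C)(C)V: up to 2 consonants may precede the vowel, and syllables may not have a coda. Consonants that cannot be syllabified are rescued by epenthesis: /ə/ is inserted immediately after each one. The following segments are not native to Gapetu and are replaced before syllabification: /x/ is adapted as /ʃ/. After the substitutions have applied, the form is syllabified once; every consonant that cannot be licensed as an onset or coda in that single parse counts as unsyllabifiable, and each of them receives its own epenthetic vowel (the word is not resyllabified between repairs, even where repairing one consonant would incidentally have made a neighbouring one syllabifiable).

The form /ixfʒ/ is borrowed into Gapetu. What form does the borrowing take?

Substitution: /x/ → /ʃ/, giving /iʃfʒ/.
The consonants /ʃ/, /f/, /ʒ/ cannot be parsed into a legal (C)(C)V syllable (no codas are permitted; onsets may contain at most 2 consonants).
Inserting the epenthetic vowel yields /ʃ/ → /ʃə/, /f/ → /fə/, /ʒ/ → /ʒə/.

iʃəfəʒə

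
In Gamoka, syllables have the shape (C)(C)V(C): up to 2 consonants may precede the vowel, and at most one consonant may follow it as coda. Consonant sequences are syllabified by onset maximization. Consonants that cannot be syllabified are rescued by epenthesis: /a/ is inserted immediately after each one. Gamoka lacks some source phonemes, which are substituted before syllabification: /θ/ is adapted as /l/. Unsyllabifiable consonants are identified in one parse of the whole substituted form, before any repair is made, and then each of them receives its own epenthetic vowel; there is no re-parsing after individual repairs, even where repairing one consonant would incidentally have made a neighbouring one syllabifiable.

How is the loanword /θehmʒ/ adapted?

Substitution: /θ/ → /l/, giving /lehmʒ/.
Under (C)(C)V(C), the unsyllabifiable consonants are /m/, /ʒ/ (at most one coda consonant is licensed; onsets may contain at most 2 consonants).
Epenthesis after each stranded consonant: /m/ → /ma/, /ʒ/ → /ʒa/.

lehmaʒa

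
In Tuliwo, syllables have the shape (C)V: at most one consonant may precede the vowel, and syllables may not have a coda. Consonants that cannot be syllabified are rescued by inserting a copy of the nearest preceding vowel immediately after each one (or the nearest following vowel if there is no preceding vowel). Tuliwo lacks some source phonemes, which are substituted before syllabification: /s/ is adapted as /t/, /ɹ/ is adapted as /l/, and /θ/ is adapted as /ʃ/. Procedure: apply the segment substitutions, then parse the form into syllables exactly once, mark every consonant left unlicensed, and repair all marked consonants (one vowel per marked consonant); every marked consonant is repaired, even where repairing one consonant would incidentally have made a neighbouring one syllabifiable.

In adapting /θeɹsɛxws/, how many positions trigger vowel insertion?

After substitution the input is /ʃeltɛxwt/.
The unsyllabifiable consonants are /l/, /x/, /w/, /t/; each receives one epenthetic vowel.

4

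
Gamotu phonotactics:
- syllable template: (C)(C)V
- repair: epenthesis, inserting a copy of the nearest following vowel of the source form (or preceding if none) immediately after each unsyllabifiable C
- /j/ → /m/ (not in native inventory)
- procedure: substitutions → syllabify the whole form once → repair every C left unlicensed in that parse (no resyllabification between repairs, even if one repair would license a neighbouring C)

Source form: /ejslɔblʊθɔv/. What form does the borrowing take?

Substitution: /j/ → /m/, giving /emslɔblʊθɔv/.
Syllabifying with onset maximization leaves /m/, /v/ stranded (no codas are permitted; onsets may contain at most 2 consonants).
Each unlicensed consonant becomes the onset of a new syllable: /m/ → /mɔ/, /v/ → /vɔ/.

emɔslɔblʊθɔvɔ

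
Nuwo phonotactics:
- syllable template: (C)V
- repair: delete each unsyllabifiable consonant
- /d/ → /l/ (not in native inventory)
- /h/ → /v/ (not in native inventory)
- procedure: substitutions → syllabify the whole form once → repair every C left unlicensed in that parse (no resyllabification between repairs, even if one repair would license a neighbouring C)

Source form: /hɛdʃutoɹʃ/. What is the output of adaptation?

Substitution: /h/ → /v/, /d/ → /l/, giving /vɛlʃutoɹʃ/.
Syllabifying with onset maximization leaves /l/, /ɹ/, /ʃ/ stranded (no codas are permitted; onsets are limited to one consonant).
Each unlicensed consonant is deleted: /l/, /ɹ/, /ʃ/.

vɛʃuto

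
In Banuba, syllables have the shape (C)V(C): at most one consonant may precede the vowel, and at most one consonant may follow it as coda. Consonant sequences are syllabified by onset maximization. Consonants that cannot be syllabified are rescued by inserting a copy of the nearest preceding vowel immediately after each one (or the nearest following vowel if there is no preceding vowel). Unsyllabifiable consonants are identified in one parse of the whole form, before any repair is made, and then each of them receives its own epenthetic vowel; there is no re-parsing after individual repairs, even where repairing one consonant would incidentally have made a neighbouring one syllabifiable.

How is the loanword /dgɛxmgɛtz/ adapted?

Syllabifying with onset maximization leaves /d/, /m/, /z/ stranded (at most one coda consonant is licensed; onsets are limited to one consonant).
Each unlicensed consonant becomes the onset of a new syllable: /d/ → /dɛ/, /m/ → /mɛ/, /z/ → /zɛ/.

dɛgɛxmɛgɛtzɛ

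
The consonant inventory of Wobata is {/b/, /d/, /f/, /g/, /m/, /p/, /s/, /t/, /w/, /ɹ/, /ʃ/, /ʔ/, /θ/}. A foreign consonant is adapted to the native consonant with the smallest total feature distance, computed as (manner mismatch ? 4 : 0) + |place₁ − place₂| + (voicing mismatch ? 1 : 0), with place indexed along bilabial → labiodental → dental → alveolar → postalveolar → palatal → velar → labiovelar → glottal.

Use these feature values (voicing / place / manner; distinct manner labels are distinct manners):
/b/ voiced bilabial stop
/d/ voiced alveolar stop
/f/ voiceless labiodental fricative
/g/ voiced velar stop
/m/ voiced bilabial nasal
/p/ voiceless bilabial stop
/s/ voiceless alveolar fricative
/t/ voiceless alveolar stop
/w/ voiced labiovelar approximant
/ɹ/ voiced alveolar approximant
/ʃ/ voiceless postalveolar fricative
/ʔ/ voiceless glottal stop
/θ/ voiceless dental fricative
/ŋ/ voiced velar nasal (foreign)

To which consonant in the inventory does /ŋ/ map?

g

/g/ is closest: manner differs (nasal→stop, +4), place distance 0 (velar→velar), same voicing; total 4. Next closest is /w/ at distance 5.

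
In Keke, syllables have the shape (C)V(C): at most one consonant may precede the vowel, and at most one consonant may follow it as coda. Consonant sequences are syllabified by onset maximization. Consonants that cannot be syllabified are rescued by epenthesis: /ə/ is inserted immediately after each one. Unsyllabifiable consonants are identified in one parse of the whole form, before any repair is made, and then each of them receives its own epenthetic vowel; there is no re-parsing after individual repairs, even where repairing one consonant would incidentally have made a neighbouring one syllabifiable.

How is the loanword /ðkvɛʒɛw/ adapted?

The consonants /ð/, /k/ cannot be parsed into a legal (C)V(C) syllable (at most one coda consonant is licensed; onsets are limited to one consonant).
Each unlicensed consonant becomes the onset of a new syllable: /ð/ → /ðə/, /k/ → /kə/.

ðəkəvɛʒɛw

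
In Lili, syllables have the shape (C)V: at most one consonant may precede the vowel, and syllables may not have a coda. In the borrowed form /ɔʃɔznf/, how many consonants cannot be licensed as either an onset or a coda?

3

Under (C)V, the unsyllabifiable consonants are /z/, /n/, /f/ (no codas are permitted; onsets are limited to one consonant).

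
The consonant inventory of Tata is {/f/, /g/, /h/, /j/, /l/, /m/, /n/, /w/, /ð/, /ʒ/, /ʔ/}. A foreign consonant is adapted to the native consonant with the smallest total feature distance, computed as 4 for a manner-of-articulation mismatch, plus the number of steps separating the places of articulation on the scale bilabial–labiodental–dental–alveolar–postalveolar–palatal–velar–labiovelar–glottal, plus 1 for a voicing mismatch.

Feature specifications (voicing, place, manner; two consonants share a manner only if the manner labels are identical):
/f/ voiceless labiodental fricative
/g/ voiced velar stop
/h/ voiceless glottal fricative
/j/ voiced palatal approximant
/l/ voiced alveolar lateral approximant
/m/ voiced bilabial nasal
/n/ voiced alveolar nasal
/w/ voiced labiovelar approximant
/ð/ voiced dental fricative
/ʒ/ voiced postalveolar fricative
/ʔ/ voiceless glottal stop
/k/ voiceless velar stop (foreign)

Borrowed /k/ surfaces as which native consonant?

g

/g/ is closest: same manner (stop), place distance 0 (velar→velar), voicing differs (+1); total 1. Next closest is /ʔ/ at distance 2.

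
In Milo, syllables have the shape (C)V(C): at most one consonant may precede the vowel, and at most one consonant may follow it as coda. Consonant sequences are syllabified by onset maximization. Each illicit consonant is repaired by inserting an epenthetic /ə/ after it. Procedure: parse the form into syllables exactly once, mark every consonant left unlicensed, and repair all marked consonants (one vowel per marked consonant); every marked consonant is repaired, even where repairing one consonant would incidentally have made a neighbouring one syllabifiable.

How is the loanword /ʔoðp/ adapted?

Under (C)V(C), the unsyllabifiable consonants are /p/ (at most one coda consonant is licensed; onsets are limited to one consonant).
Epenthesis after each stranded consonant: /p/ → /pə/.

ʔoðpə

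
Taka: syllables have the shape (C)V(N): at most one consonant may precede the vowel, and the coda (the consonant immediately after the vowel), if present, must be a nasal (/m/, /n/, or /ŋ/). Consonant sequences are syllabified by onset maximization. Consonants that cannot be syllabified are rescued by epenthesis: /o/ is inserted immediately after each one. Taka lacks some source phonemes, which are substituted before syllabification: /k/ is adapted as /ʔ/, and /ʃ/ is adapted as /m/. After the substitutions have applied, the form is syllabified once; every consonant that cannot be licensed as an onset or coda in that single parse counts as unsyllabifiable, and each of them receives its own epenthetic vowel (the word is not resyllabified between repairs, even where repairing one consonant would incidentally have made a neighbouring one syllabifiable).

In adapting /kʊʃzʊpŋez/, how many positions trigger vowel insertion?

2

After substitution the input is /ʔʊmzʊpŋez/.
The unsyllabifiable consonants are /p/, /z/; each receives one epenthetic vowel.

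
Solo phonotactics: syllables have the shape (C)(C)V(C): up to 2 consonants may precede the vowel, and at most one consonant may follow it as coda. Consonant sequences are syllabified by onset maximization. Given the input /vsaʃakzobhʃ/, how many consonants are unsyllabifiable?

Under (C)(C)V(C), the unsyllabifiable consonants are /h/, /ʃ/ (at most one coda consonant is licensed; onsets may contain at most 2 consonants).

2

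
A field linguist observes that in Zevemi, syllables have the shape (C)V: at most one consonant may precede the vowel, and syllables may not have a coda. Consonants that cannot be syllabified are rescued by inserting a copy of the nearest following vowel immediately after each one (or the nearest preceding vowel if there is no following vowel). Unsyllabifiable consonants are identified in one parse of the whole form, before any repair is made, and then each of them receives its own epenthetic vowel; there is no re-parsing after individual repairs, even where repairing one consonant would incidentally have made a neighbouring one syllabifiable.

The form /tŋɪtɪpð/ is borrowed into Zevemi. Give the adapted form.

Under (C)V, the unsyllabifiable consonants are /t/, /p/, /ð/ (no codas are permitted; onsets are limited to one consonant).
Each unlicensed consonant becomes the onset of a new syllable: /t/ → /tɪ/, /p/ → /pɪ/, /ð/ → /ðɪ/.

tɪŋɪtɪpɪðɪ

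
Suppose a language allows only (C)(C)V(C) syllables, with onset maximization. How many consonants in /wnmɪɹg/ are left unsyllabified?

The consonants /w/, /g/ cannot be parsed into a legal (C)(C)V(C) syllable (at most one coda consonant is licensed; onsets may contain at most 2 consonants).

2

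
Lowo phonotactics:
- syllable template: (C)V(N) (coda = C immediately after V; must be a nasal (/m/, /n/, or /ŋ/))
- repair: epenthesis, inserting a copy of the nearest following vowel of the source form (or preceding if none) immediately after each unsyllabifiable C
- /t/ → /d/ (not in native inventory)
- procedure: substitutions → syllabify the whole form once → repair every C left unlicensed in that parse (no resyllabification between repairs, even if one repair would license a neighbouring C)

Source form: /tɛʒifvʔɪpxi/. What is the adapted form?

dɛʒifɪvɪʔɪpixi

Substitution: /t/ → /d/, giving /dɛʒifvʔɪpxi/.
Syllabifying with onset maximization leaves /f/, /v/, /p/ stranded (only a nasal (/m/, /n/, or /ŋ/) is licensed in coda position; onsets are limited to one consonant).
Inserting the epenthetic vowel yields /f/ → /fɪ/, /v/ → /vɪ/, /p/ → /pi/.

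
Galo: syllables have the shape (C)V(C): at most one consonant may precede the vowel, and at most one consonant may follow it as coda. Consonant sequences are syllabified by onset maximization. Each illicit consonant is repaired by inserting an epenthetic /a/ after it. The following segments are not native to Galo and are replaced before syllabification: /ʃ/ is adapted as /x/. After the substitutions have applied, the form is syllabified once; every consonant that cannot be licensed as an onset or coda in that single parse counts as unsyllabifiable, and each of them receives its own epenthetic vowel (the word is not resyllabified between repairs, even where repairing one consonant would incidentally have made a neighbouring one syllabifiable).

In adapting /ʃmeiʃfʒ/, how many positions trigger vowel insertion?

3

After substitution the input is /xmeixfʒ/.
The unsyllabifiable consonants are /x/, /f/, /ʒ/; each receives one epenthetic vowel.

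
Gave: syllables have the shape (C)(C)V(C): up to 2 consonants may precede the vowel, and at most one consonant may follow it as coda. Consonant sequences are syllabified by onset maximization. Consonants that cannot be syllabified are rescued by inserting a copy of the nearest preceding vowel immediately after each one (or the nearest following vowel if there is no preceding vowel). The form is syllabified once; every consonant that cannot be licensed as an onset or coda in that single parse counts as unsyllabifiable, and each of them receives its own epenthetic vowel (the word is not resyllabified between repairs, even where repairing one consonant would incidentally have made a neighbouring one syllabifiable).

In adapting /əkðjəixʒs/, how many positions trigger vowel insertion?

2

The unsyllabifiable consonants are /ʒ/, /s/; each receives one epenthetic vowel.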